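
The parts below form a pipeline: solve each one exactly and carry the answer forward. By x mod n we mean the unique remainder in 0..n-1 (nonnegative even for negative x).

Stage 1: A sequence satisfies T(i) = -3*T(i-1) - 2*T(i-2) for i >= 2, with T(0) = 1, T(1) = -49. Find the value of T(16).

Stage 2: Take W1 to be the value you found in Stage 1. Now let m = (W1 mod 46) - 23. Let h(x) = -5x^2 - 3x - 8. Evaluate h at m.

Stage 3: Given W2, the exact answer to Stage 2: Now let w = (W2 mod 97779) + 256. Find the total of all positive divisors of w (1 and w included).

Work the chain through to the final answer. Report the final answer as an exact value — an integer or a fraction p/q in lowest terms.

Stage 1: T(2) = -3*(-49) - 2*(1) = 145; iterating: T(2)=145, T(3)=-337, T(4)=721, T(5)=-1489, T(6)=3025, T(7)=-6097, T(8)=12241, T(9)=-24529, T(10)=49105, T(11)=-98257, T(12)=196561, T(13)=-393169, T(14)=786385, T(15)=-1572817, T(16)=3145681; answer 3145681
Stage 2: W1 = 3145681; m = -6; -5*(-6)^2 - 3*(-6)^1 - 8 = (-180) + (18) + (-8) = -170; answer -170
Stage 3: W2 = -170; w = 97865; 97865 = 5 * 23^2 * 37; sigma = (1 + 5) * (1 + 23 + 529) * (1 + 37) = 6 * 553 * 38 = 126084; answer 126084

126084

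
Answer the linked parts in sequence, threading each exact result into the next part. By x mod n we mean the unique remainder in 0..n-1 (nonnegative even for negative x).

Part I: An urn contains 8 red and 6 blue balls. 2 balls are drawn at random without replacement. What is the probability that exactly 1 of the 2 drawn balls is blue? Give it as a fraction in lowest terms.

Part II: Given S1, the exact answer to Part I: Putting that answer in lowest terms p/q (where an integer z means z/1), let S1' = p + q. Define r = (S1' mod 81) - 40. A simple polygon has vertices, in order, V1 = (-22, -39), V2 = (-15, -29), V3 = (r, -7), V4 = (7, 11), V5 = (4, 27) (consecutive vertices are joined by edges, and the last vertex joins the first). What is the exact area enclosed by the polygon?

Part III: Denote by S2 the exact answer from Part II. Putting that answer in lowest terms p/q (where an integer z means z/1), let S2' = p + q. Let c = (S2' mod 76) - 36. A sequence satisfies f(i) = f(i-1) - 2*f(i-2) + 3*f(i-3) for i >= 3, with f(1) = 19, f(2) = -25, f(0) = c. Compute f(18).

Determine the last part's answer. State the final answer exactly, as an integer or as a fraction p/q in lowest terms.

-520

Part I: total draws C(14,2) = 91; favorable C(6,1)*C(8,1) = 48; P = 48/91; answer 48/91
Part II: S1 = 48/91; threaded value p + q = 139; r = 18; cross terms: (-22*-29 - -15*-39)=53, (-15*-7 - 18*-29)=627, (18*11 - 7*-7)=247, (7*27 - 4*11)=145, (4*-39 - -22*27)=438; twice the area = |1510| = 1510; area = 755; answer 755
Part III: S2 = 755; threaded value p + q = 756; c = 36; f(3) = 1*(-25) - 2*(19) + 3*(36) = 45; iterating: f(3)=45, f(4)=152, f(5)=-13, f(6)=-182, f(7)=300, f(8)=625, f(9)=-521, f(10)=-871, f(11)=2046, f(12)=2225, f(13)=-4480, f(14)=-2792, f(15)=12843, f(16)=4987, f(17)=-29075, f(18)=-520; answer -520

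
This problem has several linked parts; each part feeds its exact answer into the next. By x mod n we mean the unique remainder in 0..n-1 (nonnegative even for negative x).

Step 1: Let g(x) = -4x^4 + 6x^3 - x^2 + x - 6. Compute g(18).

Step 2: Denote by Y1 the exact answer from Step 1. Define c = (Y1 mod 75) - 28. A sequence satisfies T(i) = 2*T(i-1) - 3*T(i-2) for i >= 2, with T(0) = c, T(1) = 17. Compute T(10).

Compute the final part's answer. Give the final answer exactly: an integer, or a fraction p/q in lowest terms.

Step 1: -4*(18)^4 + 6*(18)^3 - 1*(18)^2 + 1*(18)^1 - 6 = (-419904) + (34992) + (-324) + (18) + (-6) = -385224; answer -385224
Step 2: Y1 = -385224; c = 23; T(2) = 2*(17) - 3*(23) = -35; iterating: T(2)=-35, T(3)=-121, T(4)=-137, T(5)=89, T(6)=589, T(7)=911, T(8)=55, T(9)=-2623, T(10)=-5411; answer -5411

-5411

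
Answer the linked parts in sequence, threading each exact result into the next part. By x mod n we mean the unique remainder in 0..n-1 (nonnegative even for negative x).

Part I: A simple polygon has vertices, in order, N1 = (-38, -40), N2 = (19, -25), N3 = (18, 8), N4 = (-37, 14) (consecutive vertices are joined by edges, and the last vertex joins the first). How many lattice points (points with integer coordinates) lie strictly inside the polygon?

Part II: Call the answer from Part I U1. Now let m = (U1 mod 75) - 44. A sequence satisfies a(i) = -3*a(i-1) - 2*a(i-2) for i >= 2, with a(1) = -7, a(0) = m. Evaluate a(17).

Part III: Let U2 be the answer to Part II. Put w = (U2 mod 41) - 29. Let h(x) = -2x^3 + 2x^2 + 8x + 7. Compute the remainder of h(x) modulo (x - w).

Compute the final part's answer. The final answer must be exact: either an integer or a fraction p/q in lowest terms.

Part I: cross terms: (-38*-25 - 19*-40)=1710, (19*8 - 18*-25)=602, (18*14 - -37*8)=548, (-37*-40 - -38*14)=2012; twice the area = |4872| = 4872; area = 2436; boundary points = 3 + 1 + 1 + 1 = 6; strictly interior points = area - boundary/2 + 1 = 2434; answer 2434
Part II: U1 = 2434; m = -10; a(2) = -3*(-7) - 2*(-10) = 41; iterating: a(2)=41, a(3)=-109, a(4)=245, a(5)=-517, a(6)=1061, a(7)=-2149, a(8)=4325, a(9)=-8677, a(10)=17381, a(11)=-34789, a(12)=69605, a(13)=-139237, a(14)=278501, a(15)=-557029, a(16)=1114085, a(17)=-2228197; answer -2228197
Part III: U2 = -2228197; w = 1; remainder = value at the root: -2*(1)^3 + 2*(1)^2 + 8*(1)^1 + 7 = (-2) + (2) + (8) + (7) = 15; answer 15

15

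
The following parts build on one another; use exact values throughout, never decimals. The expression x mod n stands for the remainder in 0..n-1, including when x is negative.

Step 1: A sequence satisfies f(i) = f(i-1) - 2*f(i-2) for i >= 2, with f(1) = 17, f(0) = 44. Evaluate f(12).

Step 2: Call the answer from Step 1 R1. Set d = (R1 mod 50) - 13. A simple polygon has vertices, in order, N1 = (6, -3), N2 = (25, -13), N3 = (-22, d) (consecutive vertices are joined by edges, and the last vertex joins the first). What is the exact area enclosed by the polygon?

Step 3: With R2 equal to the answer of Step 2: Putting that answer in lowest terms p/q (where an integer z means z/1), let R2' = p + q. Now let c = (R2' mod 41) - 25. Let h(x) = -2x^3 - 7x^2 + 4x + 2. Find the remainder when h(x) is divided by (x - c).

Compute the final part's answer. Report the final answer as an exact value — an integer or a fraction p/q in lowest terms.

Step 1: f(2) = 1*(17) - 2*(44) = -71; iterating: f(2)=-71, f(3)=-105, f(4)=37, f(5)=247, f(6)=173, f(7)=-321, f(8)=-667, f(9)=-25, f(10)=1309, f(11)=1359, f(12)=-1259; answer -1259
Step 2: R1 = -1259; d = 28; cross terms: (6*-13 - 25*-3)=-3, (25*28 - -22*-13)=414, (-22*-3 - 6*28)=-102; twice the area = |309| = 309; area = 309/2; answer 309/2
Step 3: R2 = 309/2; threaded value p + q = 311; c = -1; remainder = value at the root: -2*(-1)^3 - 7*(-1)^2 + 4*(-1)^1 + 2 = (2) + (-7) + (-4) + (2) = -7; answer -7

-7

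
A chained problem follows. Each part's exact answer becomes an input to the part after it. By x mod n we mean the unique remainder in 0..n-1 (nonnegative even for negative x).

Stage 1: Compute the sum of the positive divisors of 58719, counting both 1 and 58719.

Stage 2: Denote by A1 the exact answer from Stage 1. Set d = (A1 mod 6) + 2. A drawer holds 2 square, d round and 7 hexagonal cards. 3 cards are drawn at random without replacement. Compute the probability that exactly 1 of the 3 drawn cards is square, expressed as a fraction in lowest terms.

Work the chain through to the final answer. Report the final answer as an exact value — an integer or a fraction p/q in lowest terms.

Stage 1: 58719 = 3 * 23^2 * 37; sigma = (1 + 3) * (1 + 23 + 529) * (1 + 37) = 4 * 553 * 38 = 84056; answer 84056
Stage 2: A1 = 84056; d = 4; total draws C(13,3) = 286; favorable C(2,1)*C(11,2) = 110; P = 5/13; answer 5/13

5/13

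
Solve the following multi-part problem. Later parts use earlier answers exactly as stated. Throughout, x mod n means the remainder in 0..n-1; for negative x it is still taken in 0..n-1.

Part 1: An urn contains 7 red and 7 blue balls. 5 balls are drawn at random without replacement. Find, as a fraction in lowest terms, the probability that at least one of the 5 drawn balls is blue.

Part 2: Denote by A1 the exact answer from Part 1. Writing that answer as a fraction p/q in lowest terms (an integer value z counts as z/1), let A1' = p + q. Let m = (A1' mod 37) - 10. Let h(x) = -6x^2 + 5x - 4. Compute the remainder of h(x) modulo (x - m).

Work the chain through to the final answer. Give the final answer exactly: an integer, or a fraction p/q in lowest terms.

Part 1: total draws C(14,5) = 2002; complement C(7,5) = 21; favorable 2002 - 21 = 1981; P = 283/286; answer 283/286
Part 2: A1 = 283/286; threaded value p + q = 569; m = 4; remainder = value at the root: -6*(4)^2 + 5*(4)^1 - 4 = (-96) + (20) + (-4) = -80; answer -80

-80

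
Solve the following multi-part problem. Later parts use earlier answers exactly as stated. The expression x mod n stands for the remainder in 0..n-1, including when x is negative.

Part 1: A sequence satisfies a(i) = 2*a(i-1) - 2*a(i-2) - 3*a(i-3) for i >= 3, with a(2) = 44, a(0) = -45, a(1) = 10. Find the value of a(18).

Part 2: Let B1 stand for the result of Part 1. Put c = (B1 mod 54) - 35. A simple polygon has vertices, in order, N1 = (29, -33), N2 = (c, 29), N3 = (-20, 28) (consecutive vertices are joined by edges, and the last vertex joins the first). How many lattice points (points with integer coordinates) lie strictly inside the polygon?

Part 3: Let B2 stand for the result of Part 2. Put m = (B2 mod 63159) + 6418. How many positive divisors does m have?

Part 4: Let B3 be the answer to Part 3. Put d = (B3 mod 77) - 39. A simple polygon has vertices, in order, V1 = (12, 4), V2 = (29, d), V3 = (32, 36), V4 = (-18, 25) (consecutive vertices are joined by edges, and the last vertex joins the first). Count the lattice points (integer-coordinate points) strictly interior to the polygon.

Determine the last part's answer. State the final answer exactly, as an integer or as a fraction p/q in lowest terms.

1350

Part 1: a(3) = 2*(44) - 2*(10) - 3*(-45) = 203; iterating: a(3)=203, a(4)=288, a(5)=38, a(6)=-1109, a(7)=-3158, a(8)=-4212, a(9)=1219, a(10)=20336, a(11)=50870, a(12)=57411, a(13)=-47926, a(14)=-363284, a(15)=-802949, a(16)=-735552, a(17)=1224646, a(18)=6329243; answer 6329243
Part 2: B1 = 6329243; c = -24; cross terms: (29*29 - -24*-33)=49, (-24*28 - -20*29)=-92, (-20*-33 - 29*28)=-152; twice the area = |-195| = 195; area = 195/2; boundary points = 1 + 1 + 1 = 3; strictly interior points = area - boundary/2 + 1 = 97; answer 97
Part 3: B2 = 97; m = 6515; 6515 = 5 * 1303; number of divisors = (1+1) * (1+1) = 4; answer 4
Part 4: B3 = 4; d = -35; cross terms: (12*-35 - 29*4)=-536, (29*36 - 32*-35)=2164, (32*25 - -18*36)=1448, (-18*4 - 12*25)=-372; twice the area = |2704| = 2704; area = 1352; boundary points = 1 + 1 + 1 + 3 = 6; strictly interior points = area - boundary/2 + 1 = 1350; answer 1350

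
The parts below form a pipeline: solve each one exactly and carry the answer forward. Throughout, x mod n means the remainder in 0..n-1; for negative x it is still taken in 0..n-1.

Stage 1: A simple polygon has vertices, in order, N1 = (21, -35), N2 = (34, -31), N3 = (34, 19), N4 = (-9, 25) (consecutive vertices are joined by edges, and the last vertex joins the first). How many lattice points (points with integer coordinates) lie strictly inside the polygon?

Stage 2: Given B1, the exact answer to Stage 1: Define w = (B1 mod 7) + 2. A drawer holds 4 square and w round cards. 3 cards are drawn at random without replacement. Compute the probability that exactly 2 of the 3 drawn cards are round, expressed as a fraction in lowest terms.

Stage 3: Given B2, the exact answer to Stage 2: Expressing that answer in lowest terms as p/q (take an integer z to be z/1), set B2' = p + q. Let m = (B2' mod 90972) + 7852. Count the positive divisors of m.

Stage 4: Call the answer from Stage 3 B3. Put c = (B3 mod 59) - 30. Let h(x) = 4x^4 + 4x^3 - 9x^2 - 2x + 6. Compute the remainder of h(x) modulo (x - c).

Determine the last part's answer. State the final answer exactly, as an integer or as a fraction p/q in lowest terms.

Stage 1: cross terms: (21*-31 - 34*-35)=539, (34*19 - 34*-31)=1700, (34*25 - -9*19)=1021, (-9*-35 - 21*25)=-210; twice the area = |3050| = 3050; area = 1525; boundary points = 1 + 50 + 1 + 30 = 82; strictly interior points = area - boundary/2 + 1 = 1485; answer 1485
Stage 2: B1 = 1485; w = 3; total draws C(7,3) = 35; favorable C(3,2)*C(4,1) = 12; P = 12/35; answer 12/35
Stage 3: B2 = 12/35; threaded value p + q = 47; m = 7899; 7899 = 3 * 2633; number of divisors = (1+1) * (1+1) = 4; answer 4
Stage 4: B3 = 4; c = -26; remainder = value at the root: 4*(-26)^4 + 4*(-26)^3 - 9*(-26)^2 - 2*(-26)^1 + 6 = (1827904) + (-70304) + (-6084) + (52) + (6) = 1751574; answer 1751574

1751574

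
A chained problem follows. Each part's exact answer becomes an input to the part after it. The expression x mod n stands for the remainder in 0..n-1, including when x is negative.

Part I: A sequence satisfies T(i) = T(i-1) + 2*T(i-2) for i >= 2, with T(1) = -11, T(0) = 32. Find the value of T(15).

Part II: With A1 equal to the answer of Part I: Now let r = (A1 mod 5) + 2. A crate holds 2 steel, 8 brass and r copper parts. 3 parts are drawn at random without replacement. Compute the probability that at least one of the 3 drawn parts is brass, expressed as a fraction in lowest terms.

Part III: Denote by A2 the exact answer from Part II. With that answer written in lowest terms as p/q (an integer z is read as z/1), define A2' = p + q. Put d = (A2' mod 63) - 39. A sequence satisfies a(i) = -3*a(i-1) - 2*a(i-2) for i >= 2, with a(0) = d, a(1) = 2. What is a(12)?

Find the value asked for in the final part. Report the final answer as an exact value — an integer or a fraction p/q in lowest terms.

32750

Part I: T(2) = 1*(-11) + 2*(32) = 53; iterating: T(2)=53, T(3)=31, T(4)=137, T(5)=199, T(6)=473, T(7)=871, T(8)=1817, T(9)=3559, T(10)=7193, T(11)=14311, T(12)=28697, T(13)=57319, T(14)=114713, T(15)=229351; answer 229351
Part II: A1 = 229351; r = 3; total draws C(13,3) = 286; complement C(5,3) = 10; favorable 286 - 10 = 276; P = 138/143; answer 138/143
Part III: A2 = 138/143; threaded value p + q = 281; d = -10; a(2) = -3*(2) - 2*(-10) = 14; iterating: a(2)=14, a(3)=-46, a(4)=110, a(5)=-238, a(6)=494, a(7)=-1006, a(8)=2030, a(9)=-4078, a(10)=8174, a(11)=-16366, a(12)=32750; answer 32750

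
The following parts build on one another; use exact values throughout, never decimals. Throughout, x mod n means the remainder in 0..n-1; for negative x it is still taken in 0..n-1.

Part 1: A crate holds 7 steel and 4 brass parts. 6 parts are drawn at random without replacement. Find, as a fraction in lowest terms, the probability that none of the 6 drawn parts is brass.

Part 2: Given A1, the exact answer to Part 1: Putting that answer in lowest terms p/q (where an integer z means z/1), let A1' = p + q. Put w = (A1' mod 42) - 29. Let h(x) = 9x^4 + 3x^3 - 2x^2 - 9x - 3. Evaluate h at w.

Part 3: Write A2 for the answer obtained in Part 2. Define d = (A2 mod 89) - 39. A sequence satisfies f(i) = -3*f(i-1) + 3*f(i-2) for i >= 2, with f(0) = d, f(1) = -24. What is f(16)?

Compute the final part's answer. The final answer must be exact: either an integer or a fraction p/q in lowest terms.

Part 1: total draws C(11,6) = 462; favorable C(7,6) = 7; P = 1/66; answer 1/66
Part 2: A1 = 1/66; threaded value p + q = 67; w = -4; 9*(-4)^4 + 3*(-4)^3 - 2*(-4)^2 - 9*(-4)^1 - 3 = (2304) + (-192) + (-32) + (36) + (-3) = 2113; answer 2113
Part 3: A2 = 2113; d = 27; f(2) = -3*(-24) + 3*(27) = 153; iterating: f(2)=153, f(3)=-531, f(4)=2052, f(5)=-7749, f(6)=29403, f(7)=-111456, f(8)=422577, f(9)=-1602099, f(10)=6074028, f(11)=-23028381, f(12)=87307227, f(13)=-331006824, f(14)=1254942153, f(15)=-4757846931, f(16)=18038367252; answer 18038367252

18038367252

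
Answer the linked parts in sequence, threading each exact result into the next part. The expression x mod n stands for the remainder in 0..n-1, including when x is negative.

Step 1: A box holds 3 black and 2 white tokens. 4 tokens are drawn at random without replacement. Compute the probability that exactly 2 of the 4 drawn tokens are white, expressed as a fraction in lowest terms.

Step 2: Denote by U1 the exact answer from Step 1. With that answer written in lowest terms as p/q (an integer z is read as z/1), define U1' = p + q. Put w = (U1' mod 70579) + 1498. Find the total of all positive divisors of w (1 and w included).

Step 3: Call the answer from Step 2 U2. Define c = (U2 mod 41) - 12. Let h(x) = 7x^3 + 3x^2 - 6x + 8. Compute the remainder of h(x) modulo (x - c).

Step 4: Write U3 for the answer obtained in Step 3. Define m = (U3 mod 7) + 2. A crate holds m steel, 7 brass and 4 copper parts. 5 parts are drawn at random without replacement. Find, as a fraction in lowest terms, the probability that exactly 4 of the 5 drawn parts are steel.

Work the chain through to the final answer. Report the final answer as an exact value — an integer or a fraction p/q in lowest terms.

165/6188

Step 1: total draws C(5,4) = 5; favorable C(2,2)*C(3,2) = 3; P = 3/5; answer 3/5
Step 2: U1 = 3/5; threaded value p + q = 8; w = 1506; 1506 = 2 * 3 * 251; sigma = (1 + 2) * (1 + 3) * (1 + 251) = 3 * 4 * 252 = 3024; answer 3024
Step 3: U2 = 3024; c = 19; remainder = value at the root: 7*(19)^3 + 3*(19)^2 - 6*(19)^1 + 8 = (48013) + (1083) + (-114) + (8) = 48990; answer 48990
Step 4: U3 = 48990; m = 6; total draws C(17,5) = 6188; favorable C(6,4)*C(11,1) = 165; P = 165/6188; answer 165/6188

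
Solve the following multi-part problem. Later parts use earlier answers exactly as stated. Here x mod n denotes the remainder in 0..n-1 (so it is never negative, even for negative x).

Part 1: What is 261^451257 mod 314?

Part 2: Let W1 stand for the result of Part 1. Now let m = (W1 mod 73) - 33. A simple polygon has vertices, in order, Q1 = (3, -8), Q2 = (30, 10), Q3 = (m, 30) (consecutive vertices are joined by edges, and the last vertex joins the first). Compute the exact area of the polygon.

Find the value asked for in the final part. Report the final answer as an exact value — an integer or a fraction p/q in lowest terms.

Part 1: squarings mod 314: 261^1=261, 261^2=297, 261^4=289, 261^8=311, 261^16=9, 261^32=81, 261^64=281, 261^128=147, 261^256=257, 261^512=109, 261^1024=263, 261^2048=89, 261^4096=71, 261^8192=17, 261^16384=289, 261^32768=311, 261^65536=9, 261^131072=81, 261^262144=281; 261^451257 = 261^1 * 261^8 * 261^16 * 261^32 * 261^128 * 261^512 * 261^8192 * 261^16384 * 261^32768 * 261^131072 * 261^262144 = 149 (mod 314); answer 149
Part 2: W1 = 149; m = -30; cross terms: (3*10 - 30*-8)=270, (30*30 - -30*10)=1200, (-30*-8 - 3*30)=150; twice the area = |1620| = 1620; area = 810; answer 810

810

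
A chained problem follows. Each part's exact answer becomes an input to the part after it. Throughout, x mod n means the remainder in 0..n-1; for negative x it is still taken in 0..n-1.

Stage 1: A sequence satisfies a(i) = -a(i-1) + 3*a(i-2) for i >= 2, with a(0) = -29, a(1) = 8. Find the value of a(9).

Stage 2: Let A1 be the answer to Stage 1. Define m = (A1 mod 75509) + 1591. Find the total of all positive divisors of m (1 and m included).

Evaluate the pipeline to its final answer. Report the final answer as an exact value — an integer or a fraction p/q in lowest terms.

56160

Stage 1: a(2) = -1*(8) + 3*(-29) = -95; iterating: a(2)=-95, a(3)=119, a(4)=-404, a(5)=761, a(6)=-1973, a(7)=4256, a(8)=-10175, a(9)=22943; answer 22943
Stage 2: A1 = 22943; m = 24534; 24534 = 2 * 3^2 * 29 * 47; sigma = (1 + 2) * (1 + 3 + 9) * (1 + 29) * (1 + 47) = 3 * 13 * 30 * 48 = 56160; answer 56160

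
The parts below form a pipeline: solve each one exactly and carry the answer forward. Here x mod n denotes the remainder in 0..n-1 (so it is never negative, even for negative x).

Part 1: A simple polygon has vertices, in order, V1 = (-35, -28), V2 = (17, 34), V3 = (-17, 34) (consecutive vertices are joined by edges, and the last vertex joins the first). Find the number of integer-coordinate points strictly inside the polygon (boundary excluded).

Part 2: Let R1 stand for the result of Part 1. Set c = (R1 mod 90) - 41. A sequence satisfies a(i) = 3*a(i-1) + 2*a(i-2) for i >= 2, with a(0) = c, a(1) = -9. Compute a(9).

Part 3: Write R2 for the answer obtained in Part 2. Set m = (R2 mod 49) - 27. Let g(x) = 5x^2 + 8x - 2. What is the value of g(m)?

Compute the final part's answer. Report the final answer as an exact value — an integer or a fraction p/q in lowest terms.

Part 1: cross terms: (-35*34 - 17*-28)=-714, (17*34 - -17*34)=1156, (-17*-28 - -35*34)=1666; twice the area = |2108| = 2108; area = 1054; boundary points = 2 + 34 + 2 = 38; strictly interior points = area - boundary/2 + 1 = 1036; answer 1036
Part 2: R1 = 1036; c = 5; a(2) = 3*(-9) + 2*(5) = -17; iterating: a(2)=-17, a(3)=-69, a(4)=-241, a(5)=-861, a(6)=-3065, a(7)=-10917, a(8)=-38881, a(9)=-138477; answer -138477
Part 3: R2 = -138477; m = 19; 5*(19)^2 + 8*(19)^1 - 2 = (1805) + (152) + (-2) = 1955; answer 1955

1955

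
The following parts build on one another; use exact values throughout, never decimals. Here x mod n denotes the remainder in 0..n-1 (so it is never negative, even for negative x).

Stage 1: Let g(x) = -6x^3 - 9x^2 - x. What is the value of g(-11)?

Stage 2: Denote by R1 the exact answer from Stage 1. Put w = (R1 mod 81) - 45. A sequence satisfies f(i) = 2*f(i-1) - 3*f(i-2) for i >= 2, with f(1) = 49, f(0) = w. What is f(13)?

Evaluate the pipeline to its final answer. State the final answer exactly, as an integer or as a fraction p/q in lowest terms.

Stage 1: -6*(-11)^3 - 9*(-11)^2 - 1*(-11)^1 = (7986) + (-1089) + (11) = 6908; answer 6908
Stage 2: R1 = 6908; w = -22; f(2) = 2*(49) - 3*(-22) = 164; iterating: f(2)=164, f(3)=181, f(4)=-130, f(5)=-803, f(6)=-1216, f(7)=-23, f(8)=3602, f(9)=7273, f(10)=3740, f(11)=-14339, f(12)=-39898, f(13)=-36779; answer -36779

-36779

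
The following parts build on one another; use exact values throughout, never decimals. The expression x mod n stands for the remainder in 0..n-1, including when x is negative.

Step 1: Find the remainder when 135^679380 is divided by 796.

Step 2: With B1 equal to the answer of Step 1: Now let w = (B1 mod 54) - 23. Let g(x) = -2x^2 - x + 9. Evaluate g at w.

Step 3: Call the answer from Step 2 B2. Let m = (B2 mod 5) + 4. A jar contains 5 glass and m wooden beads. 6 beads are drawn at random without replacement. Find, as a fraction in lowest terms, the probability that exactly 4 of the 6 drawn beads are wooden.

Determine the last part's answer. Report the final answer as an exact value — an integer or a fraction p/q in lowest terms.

Step 1: squarings mod 796: 135^1=135, 135^2=713, 135^4=521, 135^8=5, 135^16=25, 135^32=625, 135^64=585, 135^128=741, 135^256=637, 135^512=605, 135^1024=661, 135^2048=713, 135^4096=521, 135^8192=5, 135^16384=25, 135^32768=625, 135^65536=585, 135^131072=741, 135^262144=637, 135^524288=605; 135^679380 = 135^4 * 135^16 * 135^64 * 135^128 * 135^256 * 135^1024 * 135^2048 * 135^4096 * 135^16384 * 135^131072 * 135^524288 = 121 (mod 796); answer 121
Step 2: B1 = 121; w = -10; -2*(-10)^2 - 1*(-10)^1 + 9 = (-200) + (10) + (9) = -181; answer -181
Step 3: B2 = -181; m = 8; total draws C(13,6) = 1716; favorable C(8,4)*C(5,2) = 700; P = 175/429; answer 175/429

175/429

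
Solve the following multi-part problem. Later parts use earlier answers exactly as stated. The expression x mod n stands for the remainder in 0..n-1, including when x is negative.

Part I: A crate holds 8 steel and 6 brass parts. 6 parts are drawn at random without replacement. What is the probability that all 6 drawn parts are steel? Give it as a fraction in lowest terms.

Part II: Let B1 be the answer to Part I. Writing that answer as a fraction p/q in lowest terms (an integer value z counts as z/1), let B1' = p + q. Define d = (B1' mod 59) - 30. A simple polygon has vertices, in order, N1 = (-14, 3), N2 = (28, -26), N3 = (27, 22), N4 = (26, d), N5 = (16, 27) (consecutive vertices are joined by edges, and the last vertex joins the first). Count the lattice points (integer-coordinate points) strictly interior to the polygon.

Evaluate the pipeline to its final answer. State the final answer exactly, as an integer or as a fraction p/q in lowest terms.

Part I: total draws C(14,6) = 3003; favorable C(8,6) = 28; P = 4/429; answer 4/429
Part II: B1 = 4/429; threaded value p + q = 433; d = -10; cross terms: (-14*-26 - 28*3)=280, (28*22 - 27*-26)=1318, (27*-10 - 26*22)=-842, (26*27 - 16*-10)=862, (16*3 - -14*27)=426; twice the area = |2044| = 2044; area = 1022; boundary points = 1 + 1 + 1 + 1 + 6 = 10; strictly interior points = area - boundary/2 + 1 = 1018; answer 1018

1018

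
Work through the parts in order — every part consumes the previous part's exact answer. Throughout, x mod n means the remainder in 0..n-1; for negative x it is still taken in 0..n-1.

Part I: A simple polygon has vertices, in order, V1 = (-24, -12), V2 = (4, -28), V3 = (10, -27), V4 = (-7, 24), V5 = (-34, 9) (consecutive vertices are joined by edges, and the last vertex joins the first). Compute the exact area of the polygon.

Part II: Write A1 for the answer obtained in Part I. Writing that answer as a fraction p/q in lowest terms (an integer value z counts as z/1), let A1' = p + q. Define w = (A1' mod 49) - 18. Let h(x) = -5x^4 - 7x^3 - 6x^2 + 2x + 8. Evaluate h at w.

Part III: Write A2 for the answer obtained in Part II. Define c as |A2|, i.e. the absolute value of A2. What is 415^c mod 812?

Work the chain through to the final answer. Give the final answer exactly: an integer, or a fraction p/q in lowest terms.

165

Part I: cross terms: (-24*-28 - 4*-12)=720, (4*-27 - 10*-28)=172, (10*24 - -7*-27)=51, (-7*9 - -34*24)=753, (-34*-12 - -24*9)=624; twice the area = |2320| = 2320; area = 1160; answer 1160
Part II: A1 = 1160; threaded value p + q = 1161; w = 16; -5*(16)^4 - 7*(16)^3 - 6*(16)^2 + 2*(16)^1 + 8 = (-327680) + (-28672) + (-1536) + (32) + (8) = -357848; answer -357848
Part III: A2 = -357848; c = 357848; squarings mod 812: 415^1=415, 415^2=81, 415^4=65, 415^8=165, 415^16=429, 415^32=529, 415^64=513, 415^128=81, 415^256=65, 415^512=165, 415^1024=429, 415^2048=529, 415^4096=513, 415^8192=81, 415^16384=65, 415^32768=165, 415^65536=429, 415^131072=529, 415^262144=513; 415^357848 = 415^8 * 415^16 * 415^64 * 415^128 * 415^256 * 415^1024 * 415^4096 * 415^8192 * 415^16384 * 415^65536 * 415^262144 = 165 (mod 812); answer 165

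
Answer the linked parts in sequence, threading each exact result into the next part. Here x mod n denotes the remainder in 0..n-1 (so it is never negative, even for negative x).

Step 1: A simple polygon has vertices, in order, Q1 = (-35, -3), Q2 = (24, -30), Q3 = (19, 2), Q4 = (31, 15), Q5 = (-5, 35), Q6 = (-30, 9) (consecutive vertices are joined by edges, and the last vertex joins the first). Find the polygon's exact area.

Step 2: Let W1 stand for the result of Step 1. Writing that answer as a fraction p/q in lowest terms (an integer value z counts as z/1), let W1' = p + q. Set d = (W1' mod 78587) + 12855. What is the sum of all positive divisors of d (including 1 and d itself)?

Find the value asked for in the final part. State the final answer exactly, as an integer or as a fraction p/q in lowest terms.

Step 1: cross terms: (-35*-30 - 24*-3)=1122, (24*2 - 19*-30)=618, (19*15 - 31*2)=223, (31*35 - -5*15)=1160, (-5*9 - -30*35)=1005, (-30*-3 - -35*9)=405; twice the area = |4533| = 4533; area = 4533/2; answer 4533/2
Step 2: W1 = 4533/2; threaded value p + q = 4535; d = 17390; 17390 = 2 * 5 * 37 * 47; sigma = (1 + 2) * (1 + 5) * (1 + 37) * (1 + 47) = 3 * 6 * 38 * 48 = 32832; answer 32832

32832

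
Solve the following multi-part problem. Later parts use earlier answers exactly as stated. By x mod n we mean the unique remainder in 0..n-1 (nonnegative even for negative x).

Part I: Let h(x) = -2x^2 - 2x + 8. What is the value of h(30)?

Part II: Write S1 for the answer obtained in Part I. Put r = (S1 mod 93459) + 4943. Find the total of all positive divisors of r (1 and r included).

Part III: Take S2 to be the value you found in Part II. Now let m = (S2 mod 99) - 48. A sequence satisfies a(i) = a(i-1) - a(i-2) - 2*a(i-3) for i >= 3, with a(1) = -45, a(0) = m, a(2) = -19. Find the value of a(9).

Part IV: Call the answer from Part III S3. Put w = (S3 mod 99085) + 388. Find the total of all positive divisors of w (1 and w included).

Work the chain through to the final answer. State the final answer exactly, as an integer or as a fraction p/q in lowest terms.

Part I: -2*(30)^2 - 2*(30)^1 + 8 = (-1800) + (-60) + (8) = -1852; answer -1852
Part II: S1 = -1852; r = 96550; 96550 = 2 * 5^2 * 1931; sigma = (1 + 2) * (1 + 5 + 25) * (1 + 1931) = 3 * 31 * 1932 = 179676; answer 179676
Part III: S2 = 179676; m = 42; a(3) = 1*(-19) - 1*(-45) - 2*(42) = -58; iterating: a(3)=-58, a(4)=51, a(5)=147, a(6)=212, a(7)=-37, a(8)=-543, a(9)=-930; answer -930
Part IV: S3 = -930; w = 98543; 98543 is prime, so its only divisors are 1 and 98543; sigma = 1 + 98543 = 98544; answer 98544

98544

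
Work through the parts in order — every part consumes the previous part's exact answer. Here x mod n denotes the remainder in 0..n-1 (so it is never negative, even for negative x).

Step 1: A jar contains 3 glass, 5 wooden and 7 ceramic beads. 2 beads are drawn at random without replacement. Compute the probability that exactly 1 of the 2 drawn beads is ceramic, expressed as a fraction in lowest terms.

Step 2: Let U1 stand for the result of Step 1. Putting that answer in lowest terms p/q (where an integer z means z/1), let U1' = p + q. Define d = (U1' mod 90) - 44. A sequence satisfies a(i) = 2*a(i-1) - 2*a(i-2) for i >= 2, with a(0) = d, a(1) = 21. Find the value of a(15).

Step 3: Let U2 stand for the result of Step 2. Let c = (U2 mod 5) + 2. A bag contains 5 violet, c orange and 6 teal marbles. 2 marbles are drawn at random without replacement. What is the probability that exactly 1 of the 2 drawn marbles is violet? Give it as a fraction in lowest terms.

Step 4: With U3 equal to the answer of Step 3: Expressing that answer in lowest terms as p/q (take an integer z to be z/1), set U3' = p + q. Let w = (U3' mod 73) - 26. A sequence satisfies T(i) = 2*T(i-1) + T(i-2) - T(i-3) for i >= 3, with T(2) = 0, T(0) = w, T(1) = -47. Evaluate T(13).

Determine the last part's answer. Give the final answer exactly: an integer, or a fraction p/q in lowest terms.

-202561

Step 1: total draws C(15,2) = 105; favorable C(7,1)*C(8,1) = 56; P = 8/15; answer 8/15
Step 2: U1 = 8/15; threaded value p + q = 23; d = -21; a(2) = 2*(21) - 2*(-21) = 84; iterating: a(2)=84, a(3)=126, a(4)=84, a(5)=-84, a(6)=-336, a(7)=-504, a(8)=-336, a(9)=336, a(10)=1344, a(11)=2016, a(12)=1344, a(13)=-1344, a(14)=-5376, a(15)=-8064; answer -8064
Step 3: U2 = -8064; c = 3; total draws C(14,2) = 91; favorable C(5,1)*C(9,1) = 45; P = 45/91; answer 45/91
Step 4: U3 = 45/91; threaded value p + q = 136; w = 37; T(3) = 2*(0) + 1*(-47) - 1*(37) = -84; iterating: T(3)=-84, T(4)=-121, T(5)=-326, T(6)=-689, T(7)=-1583, T(8)=-3529, T(9)=-7952, T(10)=-17850, T(11)=-40123, T(12)=-90144, T(13)=-202561; answer -202561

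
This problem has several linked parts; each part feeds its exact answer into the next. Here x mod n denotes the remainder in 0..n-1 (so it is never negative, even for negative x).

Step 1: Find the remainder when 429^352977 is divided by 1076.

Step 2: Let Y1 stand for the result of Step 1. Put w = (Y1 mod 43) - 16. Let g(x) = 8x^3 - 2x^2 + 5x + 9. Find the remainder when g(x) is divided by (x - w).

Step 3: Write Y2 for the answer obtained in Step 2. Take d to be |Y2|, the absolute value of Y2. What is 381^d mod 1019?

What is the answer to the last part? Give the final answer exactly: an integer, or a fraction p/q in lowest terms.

Step 1: squarings mod 1076: 429^1=429, 429^2=45, 429^4=949, 429^8=1065, 429^16=121, 429^32=653, 429^64=313, 429^128=53, 429^256=657, 429^512=173, 429^1024=877, 429^2048=865, 429^4096=405, 429^8192=473, 429^16384=997, 429^32768=861, 429^65536=1033, 429^131072=773, 429^262144=349; 429^352977 = 429^1 * 429^16 * 429^64 * 429^128 * 429^512 * 429^8192 * 429^16384 * 429^65536 * 429^262144 = 209 (mod 1076); answer 209
Step 2: Y1 = 209; w = 21; remainder = value at the root: 8*(21)^3 - 2*(21)^2 + 5*(21)^1 + 9 = (74088) + (-882) + (105) + (9) = 73320; answer 73320
Step 3: Y2 = 73320; d = 73320; squarings mod 1019: 381^1=381, 381^2=463, 381^4=379, 381^8=981, 381^16=425, 381^32=262, 381^64=371, 381^128=76, 381^256=681, 381^512=116, 381^1024=209, 381^2048=883, 381^4096=154, 381^8192=279, 381^16384=397, 381^32768=683, 381^65536=806; 381^73320 = 381^8 * 381^32 * 381^64 * 381^512 * 381^1024 * 381^2048 * 381^4096 * 381^65536 = 154 (mod 1019); answer 154

154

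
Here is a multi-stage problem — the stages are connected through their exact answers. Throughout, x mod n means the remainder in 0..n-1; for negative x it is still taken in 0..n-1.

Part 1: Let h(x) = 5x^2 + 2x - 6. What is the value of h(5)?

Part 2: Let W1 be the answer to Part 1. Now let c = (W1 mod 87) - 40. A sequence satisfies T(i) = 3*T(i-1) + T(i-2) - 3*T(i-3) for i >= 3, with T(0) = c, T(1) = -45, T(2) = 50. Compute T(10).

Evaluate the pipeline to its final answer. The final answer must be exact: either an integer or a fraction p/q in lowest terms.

354290

Part 1: 5*(5)^2 + 2*(5)^1 - 6 = (125) + (10) + (-6) = 129; answer 129
Part 2: W1 = 129; c = 2; T(3) = 3*(50) + 1*(-45) - 3*(2) = 99; iterating: T(3)=99, T(4)=482, T(5)=1395, T(6)=4370, T(7)=13059, T(8)=39362, T(9)=118035, T(10)=354290; answer 354290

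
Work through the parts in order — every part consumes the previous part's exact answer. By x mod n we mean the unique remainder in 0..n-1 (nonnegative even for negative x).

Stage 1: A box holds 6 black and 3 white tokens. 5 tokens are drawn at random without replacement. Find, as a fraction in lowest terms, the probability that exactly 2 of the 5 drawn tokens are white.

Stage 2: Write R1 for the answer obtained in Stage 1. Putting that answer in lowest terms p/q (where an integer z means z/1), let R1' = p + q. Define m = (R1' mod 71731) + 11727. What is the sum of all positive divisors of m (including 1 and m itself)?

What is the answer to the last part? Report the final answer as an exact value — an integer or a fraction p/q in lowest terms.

Stage 1: total draws C(9,5) = 126; favorable C(3,2)*C(6,3) = 60; P = 10/21; answer 10/21
Stage 2: R1 = 10/21; threaded value p + q = 31; m = 11758; 11758 = 2 * 5879; sigma = (1 + 2) * (1 + 5879) = 3 * 5880 = 17640; answer 17640

17640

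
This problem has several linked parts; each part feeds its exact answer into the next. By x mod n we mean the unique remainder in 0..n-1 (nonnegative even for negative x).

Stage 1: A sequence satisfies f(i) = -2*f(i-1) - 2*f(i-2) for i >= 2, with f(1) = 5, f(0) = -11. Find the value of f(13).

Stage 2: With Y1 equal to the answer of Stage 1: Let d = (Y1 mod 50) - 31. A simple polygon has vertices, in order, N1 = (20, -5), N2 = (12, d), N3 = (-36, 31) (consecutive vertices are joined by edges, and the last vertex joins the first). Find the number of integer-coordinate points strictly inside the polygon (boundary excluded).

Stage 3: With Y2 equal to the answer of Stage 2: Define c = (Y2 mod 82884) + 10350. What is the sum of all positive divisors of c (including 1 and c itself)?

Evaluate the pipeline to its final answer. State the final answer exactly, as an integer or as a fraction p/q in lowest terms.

13832

Stage 1: f(2) = -2*(5) - 2*(-11) = 12; iterating: f(2)=12, f(3)=-34, f(4)=44, f(5)=-20, f(6)=-48, f(7)=136, f(8)=-176, f(9)=80, f(10)=192, f(11)=-544, f(12)=704, f(13)=-320; answer -320
Stage 2: Y1 = -320; d = -1; cross terms: (20*-1 - 12*-5)=40, (12*31 - -36*-1)=336, (-36*-5 - 20*31)=-440; twice the area = |-64| = 64; area = 32; boundary points = 4 + 16 + 4 = 24; strictly interior points = area - boundary/2 + 1 = 21; answer 21
Stage 3: Y2 = 21; c = 10371; 10371 = 3 * 3457; sigma = (1 + 3) * (1 + 3457) = 4 * 3458 = 13832; answer 13832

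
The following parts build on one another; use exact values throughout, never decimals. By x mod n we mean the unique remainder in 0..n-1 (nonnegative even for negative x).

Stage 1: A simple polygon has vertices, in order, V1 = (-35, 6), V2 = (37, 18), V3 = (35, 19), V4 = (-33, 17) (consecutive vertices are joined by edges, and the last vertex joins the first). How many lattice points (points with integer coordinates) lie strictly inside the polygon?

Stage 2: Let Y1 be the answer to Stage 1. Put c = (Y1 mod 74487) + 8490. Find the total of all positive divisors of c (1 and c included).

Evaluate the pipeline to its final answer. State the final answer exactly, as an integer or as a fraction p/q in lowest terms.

Stage 1: cross terms: (-35*18 - 37*6)=-852, (37*19 - 35*18)=73, (35*17 - -33*19)=1222, (-33*6 - -35*17)=397; twice the area = |840| = 840; area = 420; boundary points = 12 + 1 + 2 + 1 = 16; strictly interior points = area - boundary/2 + 1 = 413; answer 413
Stage 2: Y1 = 413; c = 8903; 8903 = 29 * 307; sigma = (1 + 29) * (1 + 307) = 30 * 308 = 9240; answer 9240

9240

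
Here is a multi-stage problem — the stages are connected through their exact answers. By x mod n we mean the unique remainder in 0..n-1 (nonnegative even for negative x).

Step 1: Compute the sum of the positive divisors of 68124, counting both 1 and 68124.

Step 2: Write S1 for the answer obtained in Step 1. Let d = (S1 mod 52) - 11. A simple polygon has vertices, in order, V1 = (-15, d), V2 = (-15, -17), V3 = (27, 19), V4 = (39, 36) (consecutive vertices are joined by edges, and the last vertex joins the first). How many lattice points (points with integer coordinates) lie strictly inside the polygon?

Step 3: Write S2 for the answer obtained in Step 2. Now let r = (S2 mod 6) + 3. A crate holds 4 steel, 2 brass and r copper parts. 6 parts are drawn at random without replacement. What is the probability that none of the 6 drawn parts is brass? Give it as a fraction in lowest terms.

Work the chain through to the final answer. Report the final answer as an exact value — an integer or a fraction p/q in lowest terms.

Step 1: 68124 = 2^2 * 3 * 7 * 811; sigma = (1 + 2 + 4) * (1 + 3) * (1 + 7) * (1 + 811) = 7 * 4 * 8 * 812 = 181888; answer 181888
Step 2: S1 = 181888; d = 33; cross terms: (-15*-17 - -15*33)=750, (-15*19 - 27*-17)=174, (27*36 - 39*19)=231, (39*33 - -15*36)=1827; twice the area = |2982| = 2982; area = 1491; boundary points = 50 + 6 + 1 + 3 = 60; strictly interior points = area - boundary/2 + 1 = 1462; answer 1462
Step 3: S2 = 1462; r = 7; total draws C(13,6) = 1716; favorable C(11,6) = 462; P = 7/26; answer 7/26

7/26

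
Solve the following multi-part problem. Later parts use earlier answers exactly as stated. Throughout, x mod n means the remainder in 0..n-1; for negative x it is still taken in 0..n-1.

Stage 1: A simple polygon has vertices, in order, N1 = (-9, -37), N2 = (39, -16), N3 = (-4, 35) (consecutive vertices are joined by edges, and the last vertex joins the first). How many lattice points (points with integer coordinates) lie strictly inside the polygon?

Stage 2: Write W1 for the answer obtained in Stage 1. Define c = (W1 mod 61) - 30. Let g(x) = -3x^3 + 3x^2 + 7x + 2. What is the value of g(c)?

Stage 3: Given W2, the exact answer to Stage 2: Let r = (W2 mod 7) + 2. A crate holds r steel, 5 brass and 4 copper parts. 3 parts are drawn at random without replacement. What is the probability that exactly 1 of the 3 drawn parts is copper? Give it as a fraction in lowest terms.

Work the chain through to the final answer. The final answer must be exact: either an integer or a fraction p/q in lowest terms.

Stage 1: cross terms: (-9*-16 - 39*-37)=1587, (39*35 - -4*-16)=1301, (-4*-37 - -9*35)=463; twice the area = |3351| = 3351; area = 3351/2; boundary points = 3 + 1 + 1 = 5; strictly interior points = area - boundary/2 + 1 = 1674; answer 1674
Stage 2: W1 = 1674; c = -3; -3*(-3)^3 + 3*(-3)^2 + 7*(-3)^1 + 2 = (81) + (27) + (-21) + (2) = 89; answer 89
Stage 3: W2 = 89; r = 7; total draws C(16,3) = 560; favorable C(4,1)*C(12,2) = 264; P = 33/70; answer 33/70

33/70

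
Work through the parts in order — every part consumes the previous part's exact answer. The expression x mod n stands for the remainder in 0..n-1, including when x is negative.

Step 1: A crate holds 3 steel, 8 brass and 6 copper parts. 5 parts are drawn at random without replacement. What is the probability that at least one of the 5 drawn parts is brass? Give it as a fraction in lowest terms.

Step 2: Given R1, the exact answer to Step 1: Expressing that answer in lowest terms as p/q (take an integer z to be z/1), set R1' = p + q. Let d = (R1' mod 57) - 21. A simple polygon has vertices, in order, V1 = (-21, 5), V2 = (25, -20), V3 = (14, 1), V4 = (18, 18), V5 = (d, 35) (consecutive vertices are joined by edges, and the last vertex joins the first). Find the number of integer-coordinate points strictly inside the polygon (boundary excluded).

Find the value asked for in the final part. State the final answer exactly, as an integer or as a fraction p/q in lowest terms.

1100

Step 1: total draws C(17,5) = 6188; complement C(9,5) = 126; favorable 6188 - 126 = 6062; P = 433/442; answer 433/442
Step 2: R1 = 433/442; threaded value p + q = 875; d = -1; cross terms: (-21*-20 - 25*5)=295, (25*1 - 14*-20)=305, (14*18 - 18*1)=234, (18*35 - -1*18)=648, (-1*5 - -21*35)=730; twice the area = |2212| = 2212; area = 1106; boundary points = 1 + 1 + 1 + 1 + 10 = 14; strictly interior points = area - boundary/2 + 1 = 1100; answer 1100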